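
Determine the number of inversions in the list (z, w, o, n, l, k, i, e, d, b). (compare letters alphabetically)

45 inversions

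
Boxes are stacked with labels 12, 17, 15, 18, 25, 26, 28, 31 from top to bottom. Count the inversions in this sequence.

1 inversion

Element-by-element contributions:
12 → none → 0
17 → 15 → 1
15 → none → 0
18 → none → 0
25 → none → 0
26 → none → 0
28 → none → 0
31 → none → 0
Sum: 0 + 1 + 0 + 0 + 0 + 0 + 0 + 0 = 1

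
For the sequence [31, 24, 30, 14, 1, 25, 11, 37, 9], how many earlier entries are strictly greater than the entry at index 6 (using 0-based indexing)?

5

The element at index 6 is 11.
Elements before it: 31, 24, 30, 14, 1, 25
Those larger than 11: 31, 24, 30, 14, 25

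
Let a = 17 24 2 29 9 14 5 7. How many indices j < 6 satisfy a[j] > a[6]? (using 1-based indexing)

The element at index 6 is 14.
Elements before it: 17, 24, 2, 29, 9
Those larger than 14: 17, 24, 29

3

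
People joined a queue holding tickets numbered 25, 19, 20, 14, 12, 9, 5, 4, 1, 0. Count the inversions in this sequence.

44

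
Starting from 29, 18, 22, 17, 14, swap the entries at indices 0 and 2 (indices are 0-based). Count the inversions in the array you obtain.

Positions 0 and 2 hold 29 and 22; after swapping, the array is [22, 18, 29, 17, 14].
Sweep left to right; for each value list the smaller values that follow it:
22 → 18, 17, 14 → 3
18 → 17, 14 → 2
29 → 17, 14 → 2
17 → 14 → 1
14 → none → 0
Sum: 3 + 2 + 2 + 1 + 0 = 8

8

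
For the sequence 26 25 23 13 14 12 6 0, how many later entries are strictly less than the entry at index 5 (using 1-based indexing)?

3

The element at index 5 is 14.
Elements after it: 12, 6, 0
Those smaller than 14: 12, 6, 0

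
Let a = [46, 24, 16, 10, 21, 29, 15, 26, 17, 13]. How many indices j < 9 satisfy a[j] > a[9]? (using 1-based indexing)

5

The element at index 9 is 17.
Elements before it: 46, 24, 16, 10, 21, 29, 15, 26
Those larger than 17: 46, 24, 21, 29, 26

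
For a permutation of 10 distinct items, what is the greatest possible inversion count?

The maximum occurs when the array is in strictly decreasing order: every one of the C(10, 2) pairs is inverted.
C(10, 2) = 10·9/2 = 45

Inversions: 45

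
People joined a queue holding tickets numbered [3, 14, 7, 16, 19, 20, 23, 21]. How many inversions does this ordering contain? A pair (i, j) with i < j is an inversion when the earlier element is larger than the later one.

2

Element-by-element contributions:
3: 0
14: 1
7: 0
16: 0
19: 0
20: 0
23: 1
21: 0
Sum: 0 + 1 + 0 + 0 + 0 + 0 + 1 + 0 = 2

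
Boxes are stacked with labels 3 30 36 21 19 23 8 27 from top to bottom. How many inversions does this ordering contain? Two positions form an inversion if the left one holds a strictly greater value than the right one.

Count, for each position, how many later elements it exceeds:
3 → none → 0
30 → 21, 19, 23, 8, 27 → 5
36 → 21, 19, 23, 8, 27 → 5
21 → 19, 8 → 2
19 → 8 → 1
23 → 8 → 1
8 → none → 0
27 → none → 0
Sum: 0 + 5 + 5 + 2 + 1 + 1 + 0 + 0 = 14

14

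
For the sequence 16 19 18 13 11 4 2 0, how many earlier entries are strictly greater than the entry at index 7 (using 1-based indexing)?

6

The element at index 7 is 2.
Elements before it: 16, 19, 18, 13, 11, 4
Those larger than 2: 16, 19, 18, 13, 11, 4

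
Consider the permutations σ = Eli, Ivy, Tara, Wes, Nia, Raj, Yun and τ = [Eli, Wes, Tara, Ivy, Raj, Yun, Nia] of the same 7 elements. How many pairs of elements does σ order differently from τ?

5 discordant pairs

Assign each item its position (1..7) in the first ordering, then rewrite the second ordering as that position sequence:
positions: Eli→1, Ivy→2, Tara→3, Wes→4, Nia→5, Raj→6, Yun→7
second ordering as positions: [1, 4, 3, 2, 6, 7, 5]
Discordant pairs = inversions in this position sequence.
1: 0
4: 3, 2 → 2
3: 2 → 1
2: 0
6: 5 → 1
7: 5 → 1
5: 0
Total: 0 + 2 + 1 + 0 + 1 + 1 + 0 = 5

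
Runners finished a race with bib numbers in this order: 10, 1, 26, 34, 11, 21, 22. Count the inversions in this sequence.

For each element, count later entries that are smaller:
10 → 1 → 1
1 → none → 0
26 → 11, 21, 22 → 3
34 → 11, 21, 22 → 3
11 → none → 0
21 → none → 0
22 → none → 0
Sum: 1 + 0 + 3 + 3 + 0 + 0 + 0 = 7

7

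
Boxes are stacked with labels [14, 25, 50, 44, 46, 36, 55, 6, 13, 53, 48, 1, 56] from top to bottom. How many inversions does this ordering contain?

34

Count, for each position, how many later elements it exceeds:
14: 3
25: 3
50: 7
44: 4
46: 4
36: 3
55: 5
6: 1
13: 1
53: 2
48: 1
1: 0
56: 0
Sum: 3 + 3 + 7 + 4 + 4 + 3 + 5 + 1 + 1 + 2 + 1 + 0 + 0 = 34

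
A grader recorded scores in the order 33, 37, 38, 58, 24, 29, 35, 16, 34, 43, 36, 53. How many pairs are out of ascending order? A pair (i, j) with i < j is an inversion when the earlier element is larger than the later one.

There are 28 out-of-order pairs.

Sweep left to right; for each value list the smaller values that follow it:
33: 3
37: 6
38: 6
58: 8
24: 1
29: 1
35: 2
16: 0
34: 0
43: 1
36: 0
53: 0
Sum: 3 + 6 + 6 + 8 + 1 + 1 + 2 + 0 + 0 + 1 + 0 + 0 = 28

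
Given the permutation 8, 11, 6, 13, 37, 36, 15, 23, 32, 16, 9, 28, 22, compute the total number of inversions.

Count, for each position, how many later elements it exceeds:
8 → 6 → 1
11 → 6, 9 → 2
6 → none → 0
13 → 9 → 1
37 → 36, 15, 23, 32, 16, 9, 28, 22 → 8
36 → 15, 23, 32, 16, 9, 28, 22 → 7
15 → 9 → 1
23 → 16, 9, 22 → 3
32 → 16, 9, 28, 22 → 4
16 → 9 → 1
9 → none → 0
28 → 22 → 1
22 → none → 0
Sum: 1 + 2 + 0 + 1 + 8 + 7 + 1 + 3 + 4 + 1 + 0 + 1 + 0 = 29

29 inversions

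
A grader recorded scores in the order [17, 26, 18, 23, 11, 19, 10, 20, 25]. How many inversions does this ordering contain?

For each element, count later entries that are smaller:
17: 2
26: 7
18: 2
23: 4
11: 1
19: 1
10: 0
20: 0
25: 0
Sum: 2 + 7 + 2 + 4 + 1 + 1 + 0 + 0 + 0 = 17

Out-of-order pairs: 17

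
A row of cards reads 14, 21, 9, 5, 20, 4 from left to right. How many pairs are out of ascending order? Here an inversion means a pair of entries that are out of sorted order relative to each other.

Out-of-order index pairs (0-indexed):
(0,2): 14 > 9
(0,3): 14 > 5
(0,5): 14 > 4
(1,2): 21 > 9
(1,3): 21 > 5
(1,4): 21 > 20
(1,5): 21 > 4
(2,3): 9 > 5
(2,5): 9 > 4
(3,5): 5 > 4
(4,5): 20 > 4
That's 11 pairs.

11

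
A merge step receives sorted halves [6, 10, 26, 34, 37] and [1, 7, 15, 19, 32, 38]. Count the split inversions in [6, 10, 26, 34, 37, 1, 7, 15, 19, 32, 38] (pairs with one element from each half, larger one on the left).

17 split inversions

Take each right-half value and tally the left-half values above it:
r = 1: 6, 10, 26, 34, 37 → 5
r = 7: 10, 26, 34, 37 → 4
r = 15: 26, 34, 37 → 3
r = 19: 26, 34, 37 → 3
r = 32: 34, 37 → 2
r = 38: none → 0
Cross-inversions: 5 + 4 + 3 + 3 + 2 + 0 = 17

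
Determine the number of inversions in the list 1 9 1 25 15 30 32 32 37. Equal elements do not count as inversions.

2

Sweep left to right; for each value list the smaller values that follow it:
1: 0
9: 1
1: 0
25: 1
15: 0
30: 0
32: 0
32: 0
37: 0
Sum: 0 + 1 + 0 + 1 + 0 + 0 + 0 + 0 + 0 = 2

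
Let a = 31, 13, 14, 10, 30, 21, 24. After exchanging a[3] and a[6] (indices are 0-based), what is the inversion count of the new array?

Positions 3 and 6 hold 10 and 24; after swapping, the array is [31, 13, 14, 24, 30, 21, 10].
Element-by-element contributions:
31 → 13, 14, 24, 30, 21, 10 → 6
13 → 10 → 1
14 → 10 → 1
24 → 21, 10 → 2
30 → 21, 10 → 2
21 → 10 → 1
10 → none → 0
Sum: 6 + 1 + 1 + 2 + 2 + 1 + 0 = 13

13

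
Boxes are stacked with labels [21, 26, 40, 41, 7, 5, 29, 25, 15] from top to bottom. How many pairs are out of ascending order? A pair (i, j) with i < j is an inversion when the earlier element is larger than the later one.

21

For each element, count later entries that are smaller:
21 → 7, 5, 15 → 3
26 → 7, 5, 25, 15 → 4
40 → 7, 5, 29, 25, 15 → 5
41 → 7, 5, 29, 25, 15 → 5
7 → 5 → 1
5 → none → 0
29 → 25, 15 → 2
25 → 15 → 1
15 → none → 0
Sum: 3 + 4 + 5 + 5 + 1 + 0 + 2 + 1 + 0 = 21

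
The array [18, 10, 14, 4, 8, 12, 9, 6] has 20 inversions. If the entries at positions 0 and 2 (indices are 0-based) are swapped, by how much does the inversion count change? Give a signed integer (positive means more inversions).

Positions 0 and 2 hold 18 and 14; after swapping, the array is [14, 10, 18, 4, 8, 12, 9, 6].
For each element, count later entries that are smaller:
14 → 10, 4, 8, 12, 9, 6 → 6
10 → 4, 8, 9, 6 → 4
18 → 4, 8, 12, 9, 6 → 5
4 → none → 0
8 → 6 → 1
12 → 9, 6 → 2
9 → 6 → 1
6 → none → 0
Sum: 6 + 4 + 5 + 0 + 1 + 2 + 1 + 0 = 19
Change: 19 − 20 = -1

-1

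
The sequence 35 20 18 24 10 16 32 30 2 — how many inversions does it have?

Count, for each position, how many later elements it exceeds:
35: 8
20: 4
18: 3
24: 3
10: 1
16: 1
32: 2
30: 1
2: 0
Sum: 8 + 4 + 3 + 3 + 1 + 1 + 2 + 1 + 0 = 23

There are 23 out-of-order pairs.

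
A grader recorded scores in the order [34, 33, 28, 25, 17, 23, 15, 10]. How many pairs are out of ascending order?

Out-of-order pairs: 27

Count, for each position, how many later elements it exceeds:
34: 7
33: 6
28: 5
25: 4
17: 2
23: 2
15: 1
10: 0
Sum: 7 + 6 + 5 + 4 + 2 + 2 + 1 + 0 = 27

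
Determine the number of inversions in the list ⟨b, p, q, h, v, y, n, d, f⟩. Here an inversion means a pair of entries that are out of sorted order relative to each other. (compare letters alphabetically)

There are 18 inversions.

Element-by-element contributions:
b: 0
p: 4
q: 4
h: 2
v: 3
y: 3
n: 2
d: 0
f: 0
Sum: 0 + 4 + 4 + 2 + 3 + 3 + 2 + 0 + 0 = 18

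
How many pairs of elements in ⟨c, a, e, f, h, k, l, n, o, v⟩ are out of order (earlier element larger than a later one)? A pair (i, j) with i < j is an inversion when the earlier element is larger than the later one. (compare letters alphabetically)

1 inversion

For each element, count later entries that are smaller:
c → a → 1
a → none → 0
e → none → 0
f → none → 0
h → none → 0
k → none → 0
l → none → 0
n → none → 0
o → none → 0
v → none → 0
Sum: 1 + 0 + 0 + 0 + 0 + 0 + 0 + 0 + 0 + 0 = 1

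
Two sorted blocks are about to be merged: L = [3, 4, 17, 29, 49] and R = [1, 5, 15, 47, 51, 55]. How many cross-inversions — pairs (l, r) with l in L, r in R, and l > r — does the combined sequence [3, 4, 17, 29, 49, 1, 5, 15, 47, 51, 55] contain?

Take each right-half value and tally the left-half values above it:
r = 1: 3, 4, 17, 29, 49 → 5
r = 5: 17, 29, 49 → 3
r = 15: 17, 29, 49 → 3
r = 47: 49 → 1
r = 51: none → 0
r = 55: none → 0
Cross-inversions: 5 + 3 + 3 + 1 + 0 + 0 = 12

12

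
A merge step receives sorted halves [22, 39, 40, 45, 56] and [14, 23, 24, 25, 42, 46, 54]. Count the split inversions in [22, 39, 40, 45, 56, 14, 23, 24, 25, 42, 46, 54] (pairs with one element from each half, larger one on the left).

21

Take each right-half value and tally the left-half values above it:
r = 14: 22, 39, 40, 45, 56 → 5
r = 23: 39, 40, 45, 56 → 4
r = 24: 39, 40, 45, 56 → 4
r = 25: 39, 40, 45, 56 → 4
r = 42: 45, 56 → 2
r = 46: 56 → 1
r = 54: 56 → 1
Cross-inversions: 5 + 4 + 4 + 4 + 2 + 1 + 1 = 21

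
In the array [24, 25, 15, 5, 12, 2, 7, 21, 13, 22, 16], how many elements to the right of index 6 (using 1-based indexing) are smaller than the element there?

0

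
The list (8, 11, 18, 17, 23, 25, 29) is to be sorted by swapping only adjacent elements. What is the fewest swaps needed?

Minimum adjacent swaps = number of inversions (each swap of adjacent out-of-order elements removes one inversion and no swap can remove more).
Count inversions — for each element, later elements that are smaller:
8: none → 0
11: none → 0
18: 17 → 1
17: none → 0
23: none → 0
25: none → 0
29: none → 0
Total inversions: 0 + 0 + 1 + 0 + 0 + 0 + 0 = 1

1 swap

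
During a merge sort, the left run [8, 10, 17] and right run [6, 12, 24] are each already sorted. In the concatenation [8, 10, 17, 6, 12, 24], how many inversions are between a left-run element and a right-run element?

4 cross-inversions

Take each right-half value and tally the left-half values above it:
r = 6: 8, 10, 17 → 3
r = 12: 17 → 1
r = 24: none → 0
Cross-inversions: 3 + 1 + 0 = 4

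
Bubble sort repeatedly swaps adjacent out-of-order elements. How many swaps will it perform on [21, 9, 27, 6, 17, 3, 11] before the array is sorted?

Each adjacent swap fixes exactly one inversion, so the minimum swap count equals the number of inversions.
Count inversions — for each element, later elements that are smaller:
21: 9, 6, 17, 3, 11 → 5
9: 6, 3 → 2
27: 6, 17, 3, 11 → 4
6: 3 → 1
17: 3, 11 → 2
3: none → 0
11: none → 0
Total inversions: 5 + 2 + 4 + 1 + 2 + 0 + 0 = 14

14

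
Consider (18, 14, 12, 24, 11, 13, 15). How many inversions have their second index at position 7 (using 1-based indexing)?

2 such elements

The element at index 7 is 15.
Elements before it: 18, 14, 12, 24, 11, 13
Those larger than 15: 18, 24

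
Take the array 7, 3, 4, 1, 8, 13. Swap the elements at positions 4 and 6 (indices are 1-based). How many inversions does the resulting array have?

Inversions: 8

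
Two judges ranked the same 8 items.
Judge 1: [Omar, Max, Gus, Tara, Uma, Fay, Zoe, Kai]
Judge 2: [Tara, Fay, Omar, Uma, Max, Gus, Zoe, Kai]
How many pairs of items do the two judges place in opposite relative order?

Assign each item its position (1..8) in the first ordering, then rewrite the second ordering as that position sequence:
positions: Omar→1, Max→2, Gus→3, Tara→4, Uma→5, Fay→6, Zoe→7, Kai→8
second ordering as positions: [4, 6, 1, 5, 2, 3, 7, 8]
Discordant pairs = inversions in this position sequence.
4: 1, 2, 3 → 3
6: 1, 5, 2, 3 → 4
1: 0
5: 2, 3 → 2
2: 0
3: 0
7: 0
8: 0
Total: 3 + 4 + 0 + 2 + 0 + 0 + 0 + 0 = 9

9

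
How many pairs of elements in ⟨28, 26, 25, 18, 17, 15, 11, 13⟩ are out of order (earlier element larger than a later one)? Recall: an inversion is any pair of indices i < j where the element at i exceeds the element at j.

Count, for each position, how many later elements it exceeds:
28: 7
26: 6
25: 5
18: 4
17: 3
15: 2
11: 0
13: 0
Sum: 7 + 6 + 5 + 4 + 3 + 2 + 0 + 0 = 27

Inversions: 27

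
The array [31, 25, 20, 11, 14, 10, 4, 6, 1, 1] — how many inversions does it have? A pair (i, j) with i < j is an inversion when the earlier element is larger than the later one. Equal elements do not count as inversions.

Count, for each position, how many later elements it exceeds:
31 → 25, 20, 11, 14, 10, 4, 6, 1, 1 → 9
25 → 20, 11, 14, 10, 4, 6, 1, 1 → 8
20 → 11, 14, 10, 4, 6, 1, 1 → 7
11 → 10, 4, 6, 1, 1 → 5
14 → 10, 4, 6, 1, 1 → 5
10 → 4, 6, 1, 1 → 4
4 → 1, 1 → 2
6 → 1, 1 → 2
1 → none → 0
1 → none → 0
Sum: 9 + 8 + 7 + 5 + 5 + 4 + 2 + 2 + 0 + 0 = 42

42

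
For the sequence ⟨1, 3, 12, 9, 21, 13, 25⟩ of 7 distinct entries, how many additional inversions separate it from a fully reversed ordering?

19

Maximum inversions for 7 distinct elements is C(7, 2) = 7·6/2 = 21.
Current inversions — for each element, count later smaller elements:
1: 0
3: 0
12: 1
9: 0
21: 1
13: 0
25: 0
Current total: 0 + 0 + 1 + 0 + 1 + 0 + 0 = 2
Shortfall: 21 − 2 = 19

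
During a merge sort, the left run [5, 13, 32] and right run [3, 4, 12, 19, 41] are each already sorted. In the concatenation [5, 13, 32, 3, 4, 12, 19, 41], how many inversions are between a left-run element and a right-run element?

For each element r of the right run, count left-run elements greater than r:
r = 3: 5, 13, 32 → 3
r = 4: 5, 13, 32 → 3
r = 12: 13, 32 → 2
r = 19: 32 → 1
r = 41: none → 0
Cross-inversions: 3 + 3 + 2 + 1 + 0 = 9

There are 9 cross-inversions.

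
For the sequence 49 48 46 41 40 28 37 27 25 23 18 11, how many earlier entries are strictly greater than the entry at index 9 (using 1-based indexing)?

8

The element at index 9 is 25.
Elements before it: 49, 48, 46, 41, 40, 28, 37, 27
Those larger than 25: 49, 48, 46, 41, 40, 28, 37, 27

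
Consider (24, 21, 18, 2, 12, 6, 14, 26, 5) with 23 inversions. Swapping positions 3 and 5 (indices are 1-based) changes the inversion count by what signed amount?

-1

Positions 3 and 5 hold 18 and 12; after swapping, the array is [24, 21, 12, 2, 18, 6, 14, 26, 5].
Sweep left to right; for each value list the smaller values that follow it:
24: 7
21: 6
12: 3
2: 0
18: 3
6: 1
14: 1
26: 1
5: 0
Sum: 7 + 6 + 3 + 0 + 3 + 1 + 1 + 1 + 0 = 22
Change: 22 − 23 = -1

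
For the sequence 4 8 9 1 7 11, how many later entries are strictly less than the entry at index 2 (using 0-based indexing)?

2

The element at index 2 is 9.
Elements after it: 1, 7, 11
Those smaller than 9: 1, 7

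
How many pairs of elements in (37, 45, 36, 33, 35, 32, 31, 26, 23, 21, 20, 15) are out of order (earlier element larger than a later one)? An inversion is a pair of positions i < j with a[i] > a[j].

64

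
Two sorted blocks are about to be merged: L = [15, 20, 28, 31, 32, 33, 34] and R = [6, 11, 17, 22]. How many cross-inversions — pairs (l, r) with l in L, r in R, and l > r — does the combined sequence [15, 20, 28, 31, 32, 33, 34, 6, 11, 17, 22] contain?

25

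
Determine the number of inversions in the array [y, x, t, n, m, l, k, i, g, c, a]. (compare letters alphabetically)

For each element, count later entries that are smaller:
y → x, t, n, m, l, k, i, g, c, a → 10
x → t, n, m, l, k, i, g, c, a → 9
t → n, m, l, k, i, g, c, a → 8
n → m, l, k, i, g, c, a → 7
m → l, k, i, g, c, a → 6
l → k, i, g, c, a → 5
k → i, g, c, a → 4
i → g, c, a → 3
g → c, a → 2
c → a → 1
a → none → 0
Sum: 10 + 9 + 8 + 7 + 6 + 5 + 4 + 3 + 2 + 1 + 0 = 55

55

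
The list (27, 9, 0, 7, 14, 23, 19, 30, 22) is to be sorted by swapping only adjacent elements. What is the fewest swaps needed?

12

Each adjacent swap fixes exactly one inversion, so the minimum swap count equals the number of inversions.
Count inversions — for each element, later elements that are smaller:
27: 9, 0, 7, 14, 23, 19, 22 → 7
9: 0, 7 → 2
0: none → 0
7: none → 0
14: none → 0
23: 19, 22 → 2
19: none → 0
30: 22 → 1
22: none → 0
Total inversions: 7 + 2 + 0 + 0 + 0 + 2 + 0 + 1 + 0 = 12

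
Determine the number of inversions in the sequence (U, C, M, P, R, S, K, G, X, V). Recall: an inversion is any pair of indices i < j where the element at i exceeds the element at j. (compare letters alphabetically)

17 out-of-order pairs

For each element, count later entries that are smaller:
U: 7
C: 0
M: 2
P: 2
R: 2
S: 2
K: 1
G: 0
X: 1
V: 0
Sum: 7 + 0 + 2 + 2 + 2 + 2 + 1 + 0 + 1 + 0 = 17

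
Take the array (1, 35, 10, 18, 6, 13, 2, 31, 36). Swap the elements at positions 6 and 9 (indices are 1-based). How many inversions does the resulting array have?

16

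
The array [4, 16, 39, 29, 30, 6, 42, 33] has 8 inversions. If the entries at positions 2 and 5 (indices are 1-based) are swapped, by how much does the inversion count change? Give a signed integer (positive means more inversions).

Positions 2 and 5 hold 16 and 30; after swapping, the array is [4, 30, 39, 29, 16, 6, 42, 33].
Count, for each position, how many later elements it exceeds:
4 → none → 0
30 → 29, 16, 6 → 3
39 → 29, 16, 6, 33 → 4
29 → 16, 6 → 2
16 → 6 → 1
6 → none → 0
42 → 33 → 1
33 → none → 0
Sum: 0 + 3 + 4 + 2 + 1 + 0 + 1 + 0 = 11
Change: 11 − 8 = +3

+3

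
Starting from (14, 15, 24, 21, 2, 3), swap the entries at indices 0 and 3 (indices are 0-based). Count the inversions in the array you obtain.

Positions 0 and 3 hold 14 and 21; after swapping, the array is [21, 15, 24, 14, 2, 3].
Sweep left to right; for each value list the smaller values that follow it:
21: 4
15: 3
24: 3
14: 2
2: 0
3: 0
Sum: 4 + 3 + 3 + 2 + 0 + 0 = 12

12 inversions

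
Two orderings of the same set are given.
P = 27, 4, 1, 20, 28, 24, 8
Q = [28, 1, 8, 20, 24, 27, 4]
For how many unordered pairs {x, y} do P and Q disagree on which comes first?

14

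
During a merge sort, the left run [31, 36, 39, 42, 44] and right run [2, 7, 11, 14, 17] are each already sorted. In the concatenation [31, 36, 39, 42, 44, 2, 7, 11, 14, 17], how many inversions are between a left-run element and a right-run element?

25

For each element r of the right run, count left-run elements greater than r:
r = 2: 31, 36, 39, 42, 44 → 5
r = 7: 31, 36, 39, 42, 44 → 5
r = 11: 31, 36, 39, 42, 44 → 5
r = 14: 31, 36, 39, 42, 44 → 5
r = 17: 31, 36, 39, 42, 44 → 5
Cross-inversions: 5 + 5 + 5 + 5 + 5 = 25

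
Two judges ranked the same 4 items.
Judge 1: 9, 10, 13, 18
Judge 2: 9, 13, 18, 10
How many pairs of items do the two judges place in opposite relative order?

There are 2 discordant pairs.

Assign each item its position (1..4) in the first ordering, then rewrite the second ordering as that position sequence:
positions: 9→1, 10→2, 13→3, 18→4
second ordering as positions: [1, 3, 4, 2]
Discordant pairs = inversions in this position sequence.
1: 0
3: 2 → 1
4: 2 → 1
2: 0
Total: 0 + 1 + 1 + 0 = 2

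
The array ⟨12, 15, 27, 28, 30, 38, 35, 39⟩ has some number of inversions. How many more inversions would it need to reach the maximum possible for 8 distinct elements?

27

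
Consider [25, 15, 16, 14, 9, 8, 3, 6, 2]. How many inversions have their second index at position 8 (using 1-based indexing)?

The element at index 8 is 6.
Elements before it: 25, 15, 16, 14, 9, 8, 3
Those larger than 6: 25, 15, 16, 14, 9, 8

6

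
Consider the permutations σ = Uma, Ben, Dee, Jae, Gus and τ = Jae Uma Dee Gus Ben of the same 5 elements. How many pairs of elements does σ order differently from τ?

5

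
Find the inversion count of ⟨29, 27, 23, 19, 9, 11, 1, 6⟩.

26 out-of-order pairs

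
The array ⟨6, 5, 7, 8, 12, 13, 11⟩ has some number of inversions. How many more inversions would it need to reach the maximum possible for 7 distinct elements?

Maximum inversions for 7 distinct elements is C(7, 2) = 7·6/2 = 21.
Current inversions — for each element, count later smaller elements:
6: 1
5: 0
7: 0
8: 0
12: 1
13: 1
11: 0
Current total: 1 + 0 + 0 + 0 + 1 + 1 + 0 = 3
Shortfall: 21 − 3 = 18

18 inversions short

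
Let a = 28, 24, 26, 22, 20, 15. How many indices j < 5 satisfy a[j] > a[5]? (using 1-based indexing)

4

The element at index 5 is 20.
Elements before it: 28, 24, 26, 22
Those larger than 20: 28, 24, 26, 22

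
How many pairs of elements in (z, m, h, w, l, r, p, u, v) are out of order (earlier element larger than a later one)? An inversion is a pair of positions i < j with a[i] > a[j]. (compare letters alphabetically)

16

Element-by-element contributions:
z → m, h, w, l, r, p, u, v → 8
m → h, l → 2
h → none → 0
w → l, r, p, u, v → 5
l → none → 0
r → p → 1
p → none → 0
u → none → 0
v → none → 0
Sum: 8 + 2 + 0 + 5 + 0 + 1 + 0 + 0 + 0 = 16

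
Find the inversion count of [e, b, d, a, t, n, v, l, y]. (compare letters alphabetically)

Element-by-element contributions:
e: 3
b: 1
d: 1
a: 0
t: 2
n: 1
v: 1
l: 0
y: 0
Sum: 3 + 1 + 1 + 0 + 2 + 1 + 1 + 0 + 0 = 9

9 inversions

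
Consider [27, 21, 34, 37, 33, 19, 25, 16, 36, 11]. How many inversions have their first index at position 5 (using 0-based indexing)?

2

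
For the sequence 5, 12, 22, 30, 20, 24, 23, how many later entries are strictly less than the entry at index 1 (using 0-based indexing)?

The element at index 1 is 12.
Elements after it: 22, 30, 20, 24, 23
None of them are smaller than 12.

0 such elements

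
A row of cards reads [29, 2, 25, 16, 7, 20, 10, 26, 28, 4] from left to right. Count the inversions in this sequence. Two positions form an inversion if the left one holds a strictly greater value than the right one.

23 inversions

Count, for each position, how many later elements it exceeds:
29: 9
2: 0
25: 5
16: 3
7: 1
20: 2
10: 1
26: 1
28: 1
4: 0
Sum: 9 + 0 + 5 + 3 + 1 + 2 + 1 + 1 + 1 + 0 = 23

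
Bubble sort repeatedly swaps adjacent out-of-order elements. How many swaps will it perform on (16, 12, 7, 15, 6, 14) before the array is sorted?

Adjacent swaps: 10

Minimum adjacent swaps = number of inversions (each swap of adjacent out-of-order elements removes one inversion and no swap can remove more).
Count inversions — for each element, later elements that are smaller:
16: 12, 7, 15, 6, 14 → 5
12: 7, 6 → 2
7: 6 → 1
15: 6, 14 → 2
6: none → 0
14: none → 0
Total inversions: 5 + 2 + 1 + 2 + 0 + 0 = 10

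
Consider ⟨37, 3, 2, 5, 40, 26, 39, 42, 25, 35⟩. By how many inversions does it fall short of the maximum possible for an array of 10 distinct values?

29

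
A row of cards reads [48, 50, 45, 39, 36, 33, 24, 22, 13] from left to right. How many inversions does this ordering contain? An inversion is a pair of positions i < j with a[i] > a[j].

Count, for each position, how many later elements it exceeds:
48: 7
50: 7
45: 6
39: 5
36: 4
33: 3
24: 2
22: 1
13: 0
Sum: 7 + 7 + 6 + 5 + 4 + 3 + 2 + 1 + 0 = 35

35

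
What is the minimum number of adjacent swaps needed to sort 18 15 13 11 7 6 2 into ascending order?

21

Each adjacent swap fixes exactly one inversion, so the minimum swap count equals the number of inversions.
Count inversions — for each element, later elements that are smaller:
18: 15, 13, 11, 7, 6, 2 → 6
15: 13, 11, 7, 6, 2 → 5
13: 11, 7, 6, 2 → 4
11: 7, 6, 2 → 3
7: 6, 2 → 2
6: 2 → 1
2: none → 0
Total inversions: 6 + 5 + 4 + 3 + 2 + 1 + 0 = 21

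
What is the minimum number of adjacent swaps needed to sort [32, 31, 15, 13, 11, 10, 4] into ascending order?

The minimum number of adjacent swaps to sort an array equals its inversion count, since every such swap removes exactly one inversion.
Count inversions — for each element, later elements that are smaller:
32: 31, 15, 13, 11, 10, 4 → 6
31: 15, 13, 11, 10, 4 → 5
15: 13, 11, 10, 4 → 4
13: 11, 10, 4 → 3
11: 10, 4 → 2
10: 4 → 1
4: none → 0
Total inversions: 6 + 5 + 4 + 3 + 2 + 1 + 0 = 21

21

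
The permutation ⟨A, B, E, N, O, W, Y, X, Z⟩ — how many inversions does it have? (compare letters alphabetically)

Sweep left to right; for each value list the smaller values that follow it:
A → none → 0
B → none → 0
E → none → 0
N → none → 0
O → none → 0
W → none → 0
Y → X → 1
X → none → 0
Z → none → 0
Sum: 0 + 0 + 0 + 0 + 0 + 0 + 1 + 0 + 0 = 1

1 inversion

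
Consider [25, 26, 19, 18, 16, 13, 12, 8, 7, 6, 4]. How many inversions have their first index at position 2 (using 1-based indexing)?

The element at index 2 is 26.
Elements after it: 19, 18, 16, 13, 12, 8, 7, 6, 4
Those smaller than 26: 19, 18, 16, 13, 12, 8, 7, 6, 4

9 such elements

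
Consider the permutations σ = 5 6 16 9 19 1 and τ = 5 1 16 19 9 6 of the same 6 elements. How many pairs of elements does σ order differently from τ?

8 discordant pairs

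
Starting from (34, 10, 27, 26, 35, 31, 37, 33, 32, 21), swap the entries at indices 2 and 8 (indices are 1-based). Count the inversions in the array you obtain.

28 inversions

Positions 2 and 8 hold 10 and 33; after swapping, the array is [34, 33, 27, 26, 35, 31, 37, 10, 32, 21].
For each element, count later entries that are smaller:
34: 7
33: 6
27: 3
26: 2
35: 4
31: 2
37: 3
10: 0
32: 1
21: 0
Sum: 7 + 6 + 3 + 2 + 4 + 2 + 3 + 0 + 1 + 0 = 28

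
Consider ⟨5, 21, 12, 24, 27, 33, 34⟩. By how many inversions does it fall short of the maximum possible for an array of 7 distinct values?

20

Maximum inversions for 7 distinct elements is C(7, 2) = 7·6/2 = 21.
Current inversions — for each element, count later smaller elements:
5: 0
21: 1
12: 0
24: 0
27: 0
33: 0
34: 0
Current total: 0 + 1 + 0 + 0 + 0 + 0 + 0 = 1
Shortfall: 21 − 1 = 20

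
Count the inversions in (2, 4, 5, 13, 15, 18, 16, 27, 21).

Sweep left to right; for each value list the smaller values that follow it:
2 → none → 0
4 → none → 0
5 → none → 0
13 → none → 0
15 → none → 0
18 → 16 → 1
16 → none → 0
27 → 21 → 1
21 → none → 0
Sum: 0 + 0 + 0 + 0 + 0 + 1 + 0 + 1 + 0 = 2

There are 2 inversions.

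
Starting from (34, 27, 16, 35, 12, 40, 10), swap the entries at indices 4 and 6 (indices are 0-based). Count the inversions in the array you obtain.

12

Positions 4 and 6 hold 12 and 10; after swapping, the array is [34, 27, 16, 35, 10, 40, 12].
For each element, count later entries that are smaller:
34 → 27, 16, 10, 12 → 4
27 → 16, 10, 12 → 3
16 → 10, 12 → 2
35 → 10, 12 → 2
10 → none → 0
40 → 12 → 1
12 → none → 0
Sum: 4 + 3 + 2 + 2 + 0 + 1 + 0 = 12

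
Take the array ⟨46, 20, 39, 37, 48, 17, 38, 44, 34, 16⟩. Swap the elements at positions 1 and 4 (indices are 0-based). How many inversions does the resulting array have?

34 inversions

Positions 1 and 4 hold 20 and 48; after swapping, the array is [46, 48, 39, 37, 20, 17, 38, 44, 34, 16].
Count, for each position, how many later elements it exceeds:
46: 8
48: 8
39: 6
37: 4
20: 2
17: 1
38: 2
44: 2
34: 1
16: 0
Sum: 8 + 8 + 6 + 4 + 2 + 1 + 2 + 2 + 1 + 0 = 34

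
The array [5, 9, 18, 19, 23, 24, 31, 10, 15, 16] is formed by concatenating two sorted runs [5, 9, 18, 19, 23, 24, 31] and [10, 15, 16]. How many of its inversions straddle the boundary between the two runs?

Count, for every r in R, how many entries of L exceed r:
r = 10: 18, 19, 23, 24, 31 → 5
r = 15: 18, 19, 23, 24, 31 → 5
r = 16: 18, 19, 23, 24, 31 → 5
Cross-inversions: 5 + 5 + 5 = 15

15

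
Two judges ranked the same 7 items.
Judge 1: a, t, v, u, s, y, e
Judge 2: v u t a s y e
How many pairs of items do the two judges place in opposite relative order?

5

Assign each item its position (1..7) in the first ordering, then rewrite the second ordering as that position sequence:
positions: a→1, t→2, v→3, u→4, s→5, y→6, e→7
second ordering as positions: [3, 4, 2, 1, 5, 6, 7]
Discordant pairs = inversions in this position sequence.
3: 2, 1 → 2
4: 2, 1 → 2
2: 1 → 1
1: 0
5: 0
6: 0
7: 0
Total: 2 + 2 + 1 + 0 + 0 + 0 + 0 = 5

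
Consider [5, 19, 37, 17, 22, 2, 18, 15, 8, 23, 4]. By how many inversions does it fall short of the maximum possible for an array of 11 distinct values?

23

Maximum inversions for 11 distinct elements is C(11, 2) = 11·10/2 = 55.
Current inversions — for each element, count later smaller elements:
5: 2
19: 6
37: 8
17: 4
22: 5
2: 0
18: 3
15: 2
8: 1
23: 1
4: 0
Current total: 2 + 6 + 8 + 4 + 5 + 0 + 3 + 2 + 1 + 1 + 0 = 32
Shortfall: 55 − 32 = 23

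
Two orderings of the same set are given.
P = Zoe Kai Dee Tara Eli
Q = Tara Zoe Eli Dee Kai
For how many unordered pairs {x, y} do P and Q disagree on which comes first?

Assign each item its position (1..5) in the first ordering, then rewrite the second ordering as that position sequence:
positions: Zoe→1, Kai→2, Dee→3, Tara→4, Eli→5
second ordering as positions: [4, 1, 5, 3, 2]
Discordant pairs = inversions in this position sequence.
4: 1, 3, 2 → 3
1: 0
5: 3, 2 → 2
3: 2 → 1
2: 0
Total: 3 + 0 + 2 + 1 + 0 = 6

There are 6 disagreeing pairs.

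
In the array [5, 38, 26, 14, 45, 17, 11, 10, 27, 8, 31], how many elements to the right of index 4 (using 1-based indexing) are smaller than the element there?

3 such elements

The element at index 4 is 14.
Elements after it: 45, 17, 11, 10, 27, 8, 31
Those smaller than 14: 11, 10, 8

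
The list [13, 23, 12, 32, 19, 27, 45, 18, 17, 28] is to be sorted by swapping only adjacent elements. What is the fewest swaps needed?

The minimum number of adjacent swaps to sort an array equals its inversion count, since every such swap removes exactly one inversion.
Count inversions — for each element, later elements that are smaller:
13: 12 → 1
23: 12, 19, 18, 17 → 4
12: none → 0
32: 19, 27, 18, 17, 28 → 5
19: 18, 17 → 2
27: 18, 17 → 2
45: 18, 17, 28 → 3
18: 17 → 1
17: none → 0
28: none → 0
Total inversions: 1 + 4 + 0 + 5 + 2 + 2 + 3 + 1 + 0 + 0 = 18

18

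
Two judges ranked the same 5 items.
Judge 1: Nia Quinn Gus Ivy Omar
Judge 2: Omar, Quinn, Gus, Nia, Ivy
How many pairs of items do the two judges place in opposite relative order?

Assign each item its position (1..5) in the first ordering, then rewrite the second ordering as that position sequence:
positions: Nia→1, Quinn→2, Gus→3, Ivy→4, Omar→5
second ordering as positions: [5, 2, 3, 1, 4]
Discordant pairs = inversions in this position sequence.
5: 2, 3, 1, 4 → 4
2: 1 → 1
3: 1 → 1
1: 0
4: 0
Total: 4 + 1 + 1 + 0 + 0 = 6

6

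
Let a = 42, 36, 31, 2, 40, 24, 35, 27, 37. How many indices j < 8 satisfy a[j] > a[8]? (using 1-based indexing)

5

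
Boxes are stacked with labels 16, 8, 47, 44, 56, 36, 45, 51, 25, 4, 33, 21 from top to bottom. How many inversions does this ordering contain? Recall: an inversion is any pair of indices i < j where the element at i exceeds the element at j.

37 out-of-order pairs

Count, for each position, how many later elements it exceeds:
16 → 8, 4 → 2
8 → 4 → 1
47 → 44, 36, 45, 25, 4, 33, 21 → 7
44 → 36, 25, 4, 33, 21 → 5
56 → 36, 45, 51, 25, 4, 33, 21 → 7
36 → 25, 4, 33, 21 → 4
45 → 25, 4, 33, 21 → 4
51 → 25, 4, 33, 21 → 4
25 → 4, 21 → 2
4 → none → 0
33 → 21 → 1
21 → none → 0
Sum: 2 + 1 + 7 + 5 + 7 + 4 + 4 + 4 + 2 + 0 + 1 + 0 = 37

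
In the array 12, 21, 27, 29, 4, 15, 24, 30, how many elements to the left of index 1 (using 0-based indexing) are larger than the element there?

0 such elements

The element at index 1 is 21.
Elements before it: 12
None of them are larger than 21.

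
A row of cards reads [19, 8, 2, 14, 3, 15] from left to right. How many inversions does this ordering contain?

For each element, count later entries that are smaller:
19: 5
8: 2
2: 0
14: 1
3: 0
15: 0
Sum: 5 + 2 + 0 + 1 + 0 + 0 = 8

8 inversions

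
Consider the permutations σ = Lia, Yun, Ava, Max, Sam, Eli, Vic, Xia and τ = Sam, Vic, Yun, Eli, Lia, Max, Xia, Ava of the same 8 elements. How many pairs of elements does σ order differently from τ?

There are 15 discordant pairs.

Assign each item its position (1..8) in the first ordering, then rewrite the second ordering as that position sequence:
positions: Lia→1, Yun→2, Ava→3, Max→4, Sam→5, Eli→6, Vic→7, Xia→8
second ordering as positions: [5, 7, 2, 6, 1, 4, 8, 3]
Discordant pairs = inversions in this position sequence.
5: 2, 1, 4, 3 → 4
7: 2, 6, 1, 4, 3 → 5
2: 1 → 1
6: 1, 4, 3 → 3
1: 0
4: 3 → 1
8: 3 → 1
3: 0
Total: 4 + 5 + 1 + 3 + 0 + 1 + 1 + 0 = 15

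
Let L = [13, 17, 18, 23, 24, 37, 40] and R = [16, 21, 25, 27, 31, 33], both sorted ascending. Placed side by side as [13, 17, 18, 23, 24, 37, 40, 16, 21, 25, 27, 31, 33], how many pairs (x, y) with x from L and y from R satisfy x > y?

18 cross-inversions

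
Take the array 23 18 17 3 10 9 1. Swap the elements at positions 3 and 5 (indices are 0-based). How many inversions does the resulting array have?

20

Positions 3 and 5 hold 3 and 9; after swapping, the array is [23, 18, 17, 9, 10, 3, 1].
Sweep left to right; for each value list the smaller values that follow it:
23 → 18, 17, 9, 10, 3, 1 → 6
18 → 17, 9, 10, 3, 1 → 5
17 → 9, 10, 3, 1 → 4
9 → 3, 1 → 2
10 → 3, 1 → 2
3 → 1 → 1
1 → none → 0
Sum: 6 + 5 + 4 + 2 + 2 + 1 + 0 = 20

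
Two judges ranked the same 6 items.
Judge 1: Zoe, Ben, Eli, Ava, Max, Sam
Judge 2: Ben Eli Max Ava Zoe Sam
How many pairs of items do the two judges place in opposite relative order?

Assign each item its position (1..6) in the first ordering, then rewrite the second ordering as that position sequence:
positions: Zoe→1, Ben→2, Eli→3, Ava→4, Max→5, Sam→6
second ordering as positions: [2, 3, 5, 4, 1, 6]
Discordant pairs = inversions in this position sequence.
2: 1 → 1
3: 1 → 1
5: 4, 1 → 2
4: 1 → 1
1: 0
6: 0
Total: 1 + 1 + 2 + 1 + 0 + 0 = 5

5 discordant pairs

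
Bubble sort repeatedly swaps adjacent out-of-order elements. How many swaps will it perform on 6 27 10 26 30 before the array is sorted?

There are 2 swaps.

Each adjacent swap fixes exactly one inversion, so the minimum swap count equals the number of inversions.
Count inversions — for each element, later elements that are smaller:
6: none → 0
27: 10, 26 → 2
10: none → 0
26: none → 0
30: none → 0
Total inversions: 0 + 2 + 0 + 0 + 0 = 2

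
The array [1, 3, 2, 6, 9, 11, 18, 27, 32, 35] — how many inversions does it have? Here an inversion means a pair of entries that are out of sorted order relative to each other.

1 out-of-order pair

For each element, count later entries that are smaller:
1 → none → 0
3 → 2 → 1
2 → none → 0
6 → none → 0
9 → none → 0
11 → none → 0
18 → none → 0
27 → none → 0
32 → none → 0
35 → none → 0
Sum: 0 + 1 + 0 + 0 + 0 + 0 + 0 + 0 + 0 + 0 = 1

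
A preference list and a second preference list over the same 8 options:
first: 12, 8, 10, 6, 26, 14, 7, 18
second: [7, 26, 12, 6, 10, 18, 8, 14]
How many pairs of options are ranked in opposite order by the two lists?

15

Assign each item its position (1..8) in the first ordering, then rewrite the second ordering as that position sequence:
positions: 12→1, 8→2, 10→3, 6→4, 26→5, 14→6, 7→7, 18→8
second ordering as positions: [7, 5, 1, 4, 3, 8, 2, 6]
Discordant pairs = inversions in this position sequence.
7: 5, 1, 4, 3, 2, 6 → 6
5: 1, 4, 3, 2 → 4
1: 0
4: 3, 2 → 2
3: 2 → 1
8: 2, 6 → 2
2: 0
6: 0
Total: 6 + 4 + 0 + 2 + 1 + 2 + 0 + 0 = 15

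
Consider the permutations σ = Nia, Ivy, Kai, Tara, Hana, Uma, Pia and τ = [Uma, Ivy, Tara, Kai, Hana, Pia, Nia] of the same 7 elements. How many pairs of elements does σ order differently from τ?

Assign each item its position (1..7) in the first ordering, then rewrite the second ordering as that position sequence:
positions: Nia→1, Ivy→2, Kai→3, Tara→4, Hana→5, Uma→6, Pia→7
second ordering as positions: [6, 2, 4, 3, 5, 7, 1]
Discordant pairs = inversions in this position sequence.
6: 2, 4, 3, 5, 1 → 5
2: 1 → 1
4: 3, 1 → 2
3: 1 → 1
5: 1 → 1
7: 1 → 1
1: 0
Total: 5 + 1 + 2 + 1 + 1 + 1 + 0 = 11

11 discordant pairs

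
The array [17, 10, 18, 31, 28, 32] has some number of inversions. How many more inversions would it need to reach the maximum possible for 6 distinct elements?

Maximum inversions for 6 distinct elements is C(6, 2) = 6·5/2 = 15.
Current inversions — for each element, count later smaller elements:
17: 1
10: 0
18: 0
31: 1
28: 0
32: 0
Current total: 1 + 0 + 0 + 1 + 0 + 0 = 2
Shortfall: 15 − 2 = 13

13 inversions short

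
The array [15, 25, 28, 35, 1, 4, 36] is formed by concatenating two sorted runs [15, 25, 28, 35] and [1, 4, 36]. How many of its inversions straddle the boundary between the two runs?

There are 8 cross-inversions.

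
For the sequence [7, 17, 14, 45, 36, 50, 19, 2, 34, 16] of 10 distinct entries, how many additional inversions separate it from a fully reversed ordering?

24

Maximum inversions for 10 distinct elements is C(10, 2) = 10·9/2 = 45.
Current inversions — for each element, count later smaller elements:
7: 1
17: 3
14: 1
45: 5
36: 4
50: 4
19: 2
2: 0
34: 1
16: 0
Current total: 1 + 3 + 1 + 5 + 4 + 4 + 2 + 0 + 1 + 0 = 21
Shortfall: 45 − 21 = 24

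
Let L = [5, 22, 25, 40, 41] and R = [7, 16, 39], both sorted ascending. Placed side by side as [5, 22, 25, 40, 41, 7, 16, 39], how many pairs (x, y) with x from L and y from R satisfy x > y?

10 cross-inversions

Take each right-half value and tally the left-half values above it:
r = 7: 22, 25, 40, 41 → 4
r = 16: 22, 25, 40, 41 → 4
r = 39: 40, 41 → 2
Cross-inversions: 4 + 4 + 2 = 10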